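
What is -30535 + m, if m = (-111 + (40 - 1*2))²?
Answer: -25206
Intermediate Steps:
m = 5329 (m = (-111 + (40 - 2))² = (-111 + 38)² = (-73)² = 5329)
-30535 + m = -30535 + 5329 = -25206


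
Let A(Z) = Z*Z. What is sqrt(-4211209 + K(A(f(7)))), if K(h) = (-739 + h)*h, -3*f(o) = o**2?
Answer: I*sqrt(351312179)/9 ≈ 2082.6*I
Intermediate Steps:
f(o) = -o**2/3
A(Z) = Z**2
K(h) = h*(-739 + h)
sqrt(-4211209 + K(A(f(7)))) = sqrt(-4211209 + (-1/3*7**2)**2*(-739 + (-1/3*7**2)**2)) = sqrt(-4211209 + (-1/3*49)**2*(-739 + (-1/3*49)**2)) = sqrt(-4211209 + (-49/3)**2*(-739 + (-49/3)**2)) = sqrt(-4211209 + 2401*(-739 + 2401/9)/9) = sqrt(-4211209 + (2401/9)*(-4250/9)) = sqrt(-4211209 - 10204250/81) = sqrt(-351312179/81) = I*sqrt(351312179)/9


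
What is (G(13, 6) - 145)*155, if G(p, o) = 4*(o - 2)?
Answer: -19995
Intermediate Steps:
G(p, o) = -8 + 4*o (G(p, o) = 4*(-2 + o) = -8 + 4*o)
(G(13, 6) - 145)*155 = ((-8 + 4*6) - 145)*155 = ((-8 + 24) - 145)*155 = (16 - 145)*155 = -129*155 = -19995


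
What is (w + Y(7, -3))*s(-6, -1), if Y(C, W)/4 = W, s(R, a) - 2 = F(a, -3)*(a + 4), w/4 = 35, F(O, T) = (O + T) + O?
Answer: -1664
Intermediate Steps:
F(O, T) = T + 2*O
w = 140 (w = 4*35 = 140)
s(R, a) = 2 + (-3 + 2*a)*(4 + a) (s(R, a) = 2 + (-3 + 2*a)*(a + 4) = 2 + (-3 + 2*a)*(4 + a))
Y(C, W) = 4*W
(w + Y(7, -3))*s(-6, -1) = (140 + 4*(-3))*(-10 + 2*(-1)² + 5*(-1)) = (140 - 12)*(-10 + 2*1 - 5) = 128*(-10 + 2 - 5) = 128*(-13) = -1664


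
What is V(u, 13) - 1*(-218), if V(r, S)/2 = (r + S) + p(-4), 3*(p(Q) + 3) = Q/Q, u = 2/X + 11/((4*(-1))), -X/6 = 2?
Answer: 1397/6 ≈ 232.83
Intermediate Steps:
X = -12 (X = -6*2 = -12)
u = -35/12 (u = 2/(-12) + 11/((4*(-1))) = 2*(-1/12) + 11/(-4) = -1/6 + 11*(-1/4) = -1/6 - 11/4 = -35/12 ≈ -2.9167)
p(Q) = -8/3 (p(Q) = -3 + (Q/Q)/3 = -3 + (1/3)*1 = -3 + 1/3 = -8/3)
V(r, S) = -16/3 + 2*S + 2*r (V(r, S) = 2*((r + S) - 8/3) = 2*((S + r) - 8/3) = 2*(-8/3 + S + r) = -16/3 + 2*S + 2*r)
V(u, 13) - 1*(-218) = (-16/3 + 2*13 + 2*(-35/12)) - 1*(-218) = (-16/3 + 26 - 35/6) + 218 = 89/6 + 218 = 1397/6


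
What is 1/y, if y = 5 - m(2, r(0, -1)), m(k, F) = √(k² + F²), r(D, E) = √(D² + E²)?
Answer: ¼ + √5/20 ≈ 0.36180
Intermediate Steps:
m(k, F) = √(F² + k²)
y = 5 - √5 (y = 5 - √((√(0² + (-1)²))² + 2²) = 5 - √((√(0 + 1))² + 4) = 5 - √((√1)² + 4) = 5 - √(1² + 4) = 5 - √(1 + 4) = 5 - √5 ≈ 2.7639)
1/y = 1/(5 - √5)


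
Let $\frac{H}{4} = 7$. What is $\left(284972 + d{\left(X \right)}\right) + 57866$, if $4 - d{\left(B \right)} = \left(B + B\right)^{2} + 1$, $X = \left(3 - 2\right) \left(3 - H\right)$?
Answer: $340341$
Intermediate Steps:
$H = 28$ ($H = 4 \cdot 7 = 28$)
$X = -25$ ($X = \left(3 - 2\right) \left(3 - 28\right) = 1 \left(3 - 28\right) = 1 \left(-25\right) = -25$)
$d{\left(B \right)} = 3 - 4 B^{2}$ ($d{\left(B \right)} = 4 - \left(\left(B + B\right)^{2} + 1\right) = 4 - \left(\left(2 B\right)^{2} + 1\right) = 4 - \left(4 B^{2} + 1\right) = 4 - \left(1 + 4 B^{2}\right) = 3 - 4 B^{2}$)
$\left(284972 + d{\left(X \right)}\right) + 57866 = \left(284972 + \left(3 - 4 \left(-25\right)^{2}\right)\right) + 57866 = \left(284972 + \left(3 - 2500\right)\right) + 57866 = \left(284972 - 2497\right) + 57866 = 282475 + 57866 = 340341$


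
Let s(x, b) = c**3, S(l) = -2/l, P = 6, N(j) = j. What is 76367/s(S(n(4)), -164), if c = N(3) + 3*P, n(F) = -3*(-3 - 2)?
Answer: 76367/9261 ≈ 8.2461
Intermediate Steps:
n(F) = 15 (n(F) = -3*(-5) = 15)
c = 21 (c = 3 + 3*6 = 3 + 18 = 21)
s(x, b) = 9261 (s(x, b) = 21**3 = 9261)
76367/s(S(n(4)), -164) = 76367/9261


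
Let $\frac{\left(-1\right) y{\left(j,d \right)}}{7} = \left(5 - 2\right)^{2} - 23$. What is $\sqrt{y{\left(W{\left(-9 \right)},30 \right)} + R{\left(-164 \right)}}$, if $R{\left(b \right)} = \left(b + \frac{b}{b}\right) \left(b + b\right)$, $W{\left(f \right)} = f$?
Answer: $\sqrt{53562} \approx 231.43$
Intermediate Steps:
$y{\left(j,d \right)} = 98$ ($y{\left(j,d \right)} = - 7 \left(\left(5 - 2\right)^{2} - 23\right) = - 7 \left(3^{2} - 23\right) = - 7 \left(9 - 23\right) = \left(-7\right) \left(-14\right) = 98$)
$R{\left(b \right)} = 2 b \left(1 + b\right)$ ($R{\left(b \right)} = \left(b + 1\right) 2 b = \left(1 + b\right) 2 b = 2 b \left(1 + b\right)$)
$\sqrt{y{\left(W{\left(-9 \right)},30 \right)} + R{\left(-164 \right)}} = \sqrt{98 + 2 \left(-164\right) \left(1 - 164\right)} = \sqrt{98 + 2 \left(-164\right) \left(-163\right)} = \sqrt{98 + 53464} = \sqrt{53562}$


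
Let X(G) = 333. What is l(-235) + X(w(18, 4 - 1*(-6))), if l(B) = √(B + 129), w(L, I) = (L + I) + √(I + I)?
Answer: 333 + I*√106 ≈ 333.0 + 10.296*I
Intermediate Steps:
w(L, I) = I + L + √2*√I (w(L, I) = (I + L) + √(2*I) = (I + L) + √2*√I = I + L + √2*√I)
l(B) = √(129 + B)
l(-235) + X(w(18, 4 - 1*(-6))) = √(129 - 235) + 333 = √(-106) + 333 = I*√106 + 333 = 333 + I*√106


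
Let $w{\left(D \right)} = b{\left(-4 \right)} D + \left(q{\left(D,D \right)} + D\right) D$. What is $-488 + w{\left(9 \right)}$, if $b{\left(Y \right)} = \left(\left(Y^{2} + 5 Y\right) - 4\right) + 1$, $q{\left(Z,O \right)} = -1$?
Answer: $-479$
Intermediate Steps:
$b{\left(Y \right)} = -3 + Y^{2} + 5 Y$ ($b{\left(Y \right)} = \left(-4 + Y^{2} + 5 Y\right) + 1 = -3 + Y^{2} + 5 Y$)
$w{\left(D \right)} = - 7 D + D \left(-1 + D\right)$ ($w{\left(D \right)} = \left(-3 + \left(-4\right)^{2} + 5 \left(-4\right)\right) D + \left(-1 + D\right) D = \left(-3 + 16 - 20\right) D + D \left(-1 + D\right) = - 7 D + D \left(-1 + D\right)$)
$-488 + w{\left(9 \right)} = -488 + 9 \left(-8 + 9\right) = -488 + 9 \cdot 1 = -488 + 9 = -479$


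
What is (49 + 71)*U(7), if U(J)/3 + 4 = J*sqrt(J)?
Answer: -1440 + 2520*sqrt(7) ≈ 5227.3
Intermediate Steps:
U(J) = -12 + 3*J**(3/2) (U(J) = -12 + 3*(J*sqrt(J)) = -12 + 3*J**(3/2))
(49 + 71)*U(7) = (49 + 71)*(-12 + 3*7**(3/2)) = 120*(-12 + 3*(7*sqrt(7))) = 120*(-12 + 21*sqrt(7)) = -1440 + 2520*sqrt(7)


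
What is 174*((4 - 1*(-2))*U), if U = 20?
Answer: 20880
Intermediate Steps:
174*((4 - 1*(-2))*U) = 174*((4 - 1*(-2))*20) = 174*((4 + 2)*20) = 174*(6*20) = 174*120 = 20880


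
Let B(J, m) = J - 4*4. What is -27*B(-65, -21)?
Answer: 2187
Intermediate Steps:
B(J, m) = -16 + J (B(J, m) = J - 16 = -16 + J)
-27*B(-65, -21) = -27*(-16 - 65) = -27*(-81) = 2187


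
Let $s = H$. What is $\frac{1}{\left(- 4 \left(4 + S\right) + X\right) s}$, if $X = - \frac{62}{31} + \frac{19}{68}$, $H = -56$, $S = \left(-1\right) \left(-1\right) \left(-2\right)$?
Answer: $\frac{17}{9254} \approx 0.001837$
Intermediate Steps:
$S = -2$ ($S = 1 \left(-2\right) = -2$)
$X = - \frac{117}{68}$ ($X = \left(-62\right) \frac{1}{31} + 19 \cdot \frac{1}{68} = -2 + \frac{19}{68} = - \frac{117}{68} \approx -1.7206$)
$s = -56$
$\frac{1}{\left(- 4 \left(4 + S\right) + X\right) s} = \frac{1}{\left(- 4 \left(4 - 2\right) - \frac{117}{68}\right) \left(-56\right)} = \frac{1}{\left(\left(-4\right) 2 - \frac{117}{68}\right) \left(-56\right)} = \frac{1}{\left(-8 - \frac{117}{68}\right) \left(-56\right)} = \frac{1}{\left(- \frac{661}{68}\right) \left(-56\right)} = \frac{1}{\frac{9254}{17}} = \frac{17}{9254}$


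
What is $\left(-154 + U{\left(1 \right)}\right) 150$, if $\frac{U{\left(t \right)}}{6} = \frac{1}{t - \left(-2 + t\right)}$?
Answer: $-22650$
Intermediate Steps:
$U{\left(t \right)} = 3$ ($U{\left(t \right)} = \frac{6}{t - \left(-2 + t\right)} = \frac{6}{2} = 6 \cdot \frac{1}{2} = 3$)
$\left(-154 + U{\left(1 \right)}\right) 150 = \left(-154 + 3\right) 150 = \left(-151\right) 150 = -22650$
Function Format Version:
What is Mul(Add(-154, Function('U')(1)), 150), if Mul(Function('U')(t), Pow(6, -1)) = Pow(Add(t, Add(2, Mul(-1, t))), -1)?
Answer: -22650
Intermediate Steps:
Function('U')(t) = 3 (Function('U')(t) = Mul(6, Pow(Add(t, Add(2, Mul(-1, t))), -1)) = Mul(6, Pow(2, -1)) = Mul(6, Rational(1, 2)) = 3)
Mul(Add(-154, Function('U')(1)), 150) = Mul(Add(-154, 3), 150) = Mul(-151, 150) = -22650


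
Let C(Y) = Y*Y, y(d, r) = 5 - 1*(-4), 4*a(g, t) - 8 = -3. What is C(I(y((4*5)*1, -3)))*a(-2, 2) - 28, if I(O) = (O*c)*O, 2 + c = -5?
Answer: 1607333/4 ≈ 4.0183e+5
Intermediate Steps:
c = -7 (c = -2 - 5 = -7)
a(g, t) = 5/4 (a(g, t) = 2 + (¼)*(-3) = 2 - ¾ = 5/4)
y(d, r) = 9 (y(d, r) = 5 + 4 = 9)
I(O) = -7*O² (I(O) = (O*(-7))*O = (-7*O)*O = -7*O²)
C(Y) = Y²
C(I(y((4*5)*1, -3)))*a(-2, 2) - 28 = (-7*9²)²*(5/4) - 28 = (-7*81)²*(5/4) - 28 = (-567)²*(5/4) - 28 = 321489*(5/4) - 28 = 1607445/4 - 28 = 1607333/4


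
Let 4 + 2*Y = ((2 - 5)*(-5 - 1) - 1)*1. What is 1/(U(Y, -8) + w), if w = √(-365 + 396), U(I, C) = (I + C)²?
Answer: -36/415 + 16*√31/415 ≈ 0.12791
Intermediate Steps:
Y = 13/2 (Y = -2 + (((2 - 5)*(-5 - 1) - 1)*1)/2 = -2 + ((-3*(-6) - 1)*1)/2 = -2 + ((18 - 1)*1)/2 = -2 + (17*1)/2 = -2 + (½)*17 = -2 + 17/2 = 13/2 ≈ 6.5000)
U(I, C) = (C + I)²
w = √31 ≈ 5.5678
1/(U(Y, -8) + w) = 1/((-8 + 13/2)² + √31) = 1/((-3/2)² + √31) = 1/(9/4 + √31)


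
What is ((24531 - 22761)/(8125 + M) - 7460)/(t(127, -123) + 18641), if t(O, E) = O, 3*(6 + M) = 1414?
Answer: -96123175/241835064 ≈ -0.39747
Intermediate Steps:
M = 1396/3 (M = -6 + (⅓)*1414 = -6 + 1414/3 = 1396/3 ≈ 465.33)
((24531 - 22761)/(8125 + M) - 7460)/(t(127, -123) + 18641) = ((24531 - 22761)/(8125 + 1396/3) - 7460)/(127 + 18641) = (1770/(25771/3) - 7460)/18768 = (1770*(3/25771) - 7460)*(1/18768) = (5310/25771 - 7460)*(1/18768) = -192246350/25771*1/18768 = -96123175/241835064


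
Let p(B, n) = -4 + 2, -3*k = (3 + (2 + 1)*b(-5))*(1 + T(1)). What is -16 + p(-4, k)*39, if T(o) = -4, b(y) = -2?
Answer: -94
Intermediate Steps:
k = -3 (k = -(3 + (2 + 1)*(-2))*(1 - 4)/3 = -(3 + 3*(-2))*(-3)/3 = -(3 - 6)*(-3)/3 = -(-1)*(-3) = -⅓*9 = -3)
p(B, n) = -2
-16 + p(-4, k)*39 = -16 - 2*39 = -16 - 78 = -94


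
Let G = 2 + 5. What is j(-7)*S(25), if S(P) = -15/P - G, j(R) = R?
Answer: 266/5 ≈ 53.200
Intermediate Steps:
G = 7
S(P) = -7 - 15/P (S(P) = -15/P - 1*7 = -15/P - 7 = -7 - 15/P)
j(-7)*S(25) = -7*(-7 - 15/25) = -7*(-7 - 15*1/25) = -7*(-7 - 3/5) = -7*(-38/5) = 266/5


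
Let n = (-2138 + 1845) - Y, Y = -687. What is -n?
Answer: -394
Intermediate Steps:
n = 394 (n = (-2138 + 1845) - 1*(-687) = -293 + 687 = 394)
-n = -1*394 = -394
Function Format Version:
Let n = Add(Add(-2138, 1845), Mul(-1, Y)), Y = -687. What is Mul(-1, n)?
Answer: -394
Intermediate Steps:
n = 394 (n = Add(Add(-2138, 1845), Mul(-1, -687)) = Add(-293, 687) = 394)
Mul(-1, n) = Mul(-1, 394) = -394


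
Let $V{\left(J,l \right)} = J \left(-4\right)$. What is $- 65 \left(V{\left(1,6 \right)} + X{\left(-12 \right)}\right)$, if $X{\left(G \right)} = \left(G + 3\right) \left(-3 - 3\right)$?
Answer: $-3250$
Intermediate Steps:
$V{\left(J,l \right)} = - 4 J$
$X{\left(G \right)} = -18 - 6 G$ ($X{\left(G \right)} = \left(3 + G\right) \left(-6\right) = -18 - 6 G$)
$- 65 \left(V{\left(1,6 \right)} + X{\left(-12 \right)}\right) = - 65 \left(\left(-4\right) 1 - -54\right) = - 65 \left(-4 + \left(-18 + 72\right)\right) = - 65 \left(-4 + 54\right) = \left(-65\right) 50 = -3250$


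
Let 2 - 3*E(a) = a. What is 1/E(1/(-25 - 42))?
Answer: 67/45 ≈ 1.4889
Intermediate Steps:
E(a) = ⅔ - a/3
1/E(1/(-25 - 42)) = 1/(⅔ - 1/(3*(-25 - 42))) = 1/(⅔ - ⅓/(-67)) = 1/(⅔ - ⅓*(-1/67)) = 1/(⅔ + 1/201) = 1/(45/67) = 67/45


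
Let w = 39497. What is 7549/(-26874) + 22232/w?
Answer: 299299915/1061442378 ≈ 0.28197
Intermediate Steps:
7549/(-26874) + 22232/w = 7549/(-26874) + 22232/39497 = 7549*(-1/26874) + 22232*(1/39497) = -7549/26874 + 22232/39497 = 299299915/1061442378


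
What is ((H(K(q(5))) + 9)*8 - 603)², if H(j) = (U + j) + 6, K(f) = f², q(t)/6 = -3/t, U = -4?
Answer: 105740089/625 ≈ 1.6918e+5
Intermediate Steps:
q(t) = -18/t (q(t) = 6*(-3/t) = -18/t)
H(j) = 2 + j (H(j) = (-4 + j) + 6 = 2 + j)
((H(K(q(5))) + 9)*8 - 603)² = (((2 + (-18/5)²) + 9)*8 - 603)² = (((2 + 324/25) + 9)*8 - 603)² = ((374/25 + 9)*8 - 603)² = ((599/25)*8 - 603)² = (4792/25 - 603)² = (-10283/25)² = 105740089/625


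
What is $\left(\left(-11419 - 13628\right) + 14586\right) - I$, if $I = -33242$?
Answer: $22781$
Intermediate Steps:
$\left(\left(-11419 - 13628\right) + 14586\right) - I = \left(\left(-11419 - 13628\right) + 14586\right) - -33242 = \left(-25047 + 14586\right) + 33242 = -10461 + 33242 = 22781$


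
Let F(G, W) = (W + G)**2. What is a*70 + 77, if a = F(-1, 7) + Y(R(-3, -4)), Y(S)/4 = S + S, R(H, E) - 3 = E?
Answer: 2037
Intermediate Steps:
R(H, E) = 3 + E
Y(S) = 8*S (Y(S) = 4*(S + S) = 4*(2*S) = 8*S)
F(G, W) = (G + W)**2
a = 28 (a = (-1 + 7)**2 + 8*(3 - 4) = 6**2 + 8*(-1) = 36 - 8 = 28)
a*70 + 77 = 28*70 + 77 = 1960 + 77 = 2037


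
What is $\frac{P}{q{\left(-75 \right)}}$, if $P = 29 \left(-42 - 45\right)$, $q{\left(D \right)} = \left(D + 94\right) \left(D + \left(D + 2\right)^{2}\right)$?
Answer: $- \frac{2523}{99826} \approx -0.025274$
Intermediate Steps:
$q{\left(D \right)} = \left(94 + D\right) \left(D + \left(2 + D\right)^{2}\right)$
$P = -2523$ ($P = 29 \left(-87\right) = -2523$)
$\frac{P}{q{\left(-75 \right)}} = - \frac{2523}{376 + \left(-75\right)^{3} + 99 \left(-75\right)^{2} + 474 \left(-75\right)} = - \frac{2523}{376 - 421875 + 99 \cdot 5625 - 35550} = - \frac{2523}{376 - 421875 + 556875 - 35550} = - \frac{2523}{99826}$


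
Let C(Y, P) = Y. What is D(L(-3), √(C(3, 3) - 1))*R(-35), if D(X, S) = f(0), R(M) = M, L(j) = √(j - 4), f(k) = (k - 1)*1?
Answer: 35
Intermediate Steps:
f(k) = -1 + k (f(k) = (-1 + k)*1 = -1 + k)
L(j) = √(-4 + j)
D(X, S) = -1 (D(X, S) = -1 + 0 = -1)
D(L(-3), √(C(3, 3) - 1))*R(-35) = -1*(-35) = 35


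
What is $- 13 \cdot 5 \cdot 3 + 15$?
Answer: $-180$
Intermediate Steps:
$- 13 \cdot 5 \cdot 3 + 15 = \left(-13\right) 15 + 15 = -195 + 15 = -180$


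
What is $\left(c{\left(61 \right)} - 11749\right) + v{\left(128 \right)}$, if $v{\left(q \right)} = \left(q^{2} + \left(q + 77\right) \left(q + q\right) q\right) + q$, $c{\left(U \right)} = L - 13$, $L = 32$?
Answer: $6722222$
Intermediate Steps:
$c{\left(U \right)} = 19$ ($c{\left(U \right)} = 32 - 13 = 19$)
$v{\left(q \right)} = q + q^{2} + 2 q^{2} \left(77 + q\right)$ ($v{\left(q \right)} = \left(q^{2} + \left(77 + q\right) 2 q q\right) + q = \left(q^{2} + 2 q \left(77 + q\right) q\right) + q = \left(q^{2} + 2 q^{2} \left(77 + q\right)\right) + q = q + q^{2} + 2 q^{2} \left(77 + q\right)$)
$\left(c{\left(61 \right)} - 11749\right) + v{\left(128 \right)} = \left(19 - 11749\right) + 128 \left(1 + 2 \cdot 128^{2} + 155 \cdot 128\right) = -11730 + 128 \left(1 + 2 \cdot 16384 + 19840\right) = -11730 + 128 \left(1 + 32768 + 19840\right) = -11730 + 128 \cdot 52609 = -11730 + 6733952 = 6722222$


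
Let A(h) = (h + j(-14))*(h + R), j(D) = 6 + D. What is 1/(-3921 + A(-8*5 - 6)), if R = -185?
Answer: 1/8553 ≈ 0.00011692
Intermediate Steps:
A(h) = (-185 + h)*(-8 + h) (A(h) = (h + (6 - 14))*(h - 185) = (h - 8)*(-185 + h) = (-8 + h)*(-185 + h) = (-185 + h)*(-8 + h))
1/(-3921 + A(-8*5 - 6)) = 1/(-3921 + (1480 + (-8*5 - 6)**2 - 193*(-8*5 - 6))) = 1/(-3921 + (1480 + (-40 - 6)**2 - 193*(-40 - 6))) = 1/(-3921 + (1480 + (-46)**2 - 193*(-46))) = 1/(-3921 + (1480 + 2116 + 8878)) = 1/(-3921 + 12474) = 1/8553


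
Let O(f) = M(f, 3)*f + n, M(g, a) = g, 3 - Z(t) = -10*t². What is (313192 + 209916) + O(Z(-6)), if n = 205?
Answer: 655082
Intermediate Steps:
Z(t) = 3 + 10*t² (Z(t) = 3 - (-10)*t² = 3 + 10*t²)
O(f) = 205 + f² (O(f) = f*f + 205 = f² + 205 = 205 + f²)
(313192 + 209916) + O(Z(-6)) = (313192 + 209916) + (205 + (3 + 10*(-6)²)²) = 523108 + (205 + (3 + 10*36)²) = 523108 + (205 + (3 + 360)²) = 523108 + (205 + 363²) = 523108 + (205 + 131769) = 523108 + 131974 = 655082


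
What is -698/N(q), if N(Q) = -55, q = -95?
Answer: 698/55 ≈ 12.691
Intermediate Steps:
-698/N(q) = -698/(-55) = -698*(-1/55) = 698/55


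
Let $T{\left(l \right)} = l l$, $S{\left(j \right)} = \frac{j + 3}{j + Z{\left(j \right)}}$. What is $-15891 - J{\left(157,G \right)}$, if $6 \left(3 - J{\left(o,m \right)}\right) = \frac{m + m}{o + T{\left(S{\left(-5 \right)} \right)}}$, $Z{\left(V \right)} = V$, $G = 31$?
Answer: $- \frac{187198757}{11778} \approx -15894.0$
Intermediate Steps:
$S{\left(j \right)} = \frac{3 + j}{2 j}$ ($S{\left(j \right)} = \frac{j + 3}{j + j} = \frac{3 + j}{2 j}$)
$T{\left(l \right)} = l^{2}$
$J{\left(o,m \right)} = 3 - \frac{m}{3 \left(\frac{1}{25} + o\right)}$ ($J{\left(o,m \right)} = 3 - \frac{\left(m + m\right) \frac{1}{o + \left(\frac{3 - 5}{2 \left(-5\right)}\right)^{2}}}{6} = 3 - \frac{2 m \frac{1}{o + \left(\frac{1}{2} \left(- \frac{1}{5}\right) \left(-2\right)\right)^{2}}}{6} = 3 - \frac{2 m \frac{1}{o + \left(\frac{1}{5}\right)^{2}}}{6} = 3 - \frac{2 m \frac{1}{o + \frac{1}{25}}}{6} = 3 - \frac{2 m \frac{1}{\frac{1}{25} + o}}{6} = 3 - \frac{m}{3 \left(\frac{1}{25} + o\right)}$)
$-15891 - J{\left(157,G \right)} = -15891 - \frac{9 - 775 + 225 \cdot 157}{3 \left(1 + 25 \cdot 157\right)} = -15891 - \frac{9 - 775 + 35325}{3 \left(1 + 3925\right)} = -15891 - \frac{1}{3} \cdot \frac{1}{3926} \cdot 34559 = -15891 - \frac{34559}{11778} = - \frac{187198757}{11778}$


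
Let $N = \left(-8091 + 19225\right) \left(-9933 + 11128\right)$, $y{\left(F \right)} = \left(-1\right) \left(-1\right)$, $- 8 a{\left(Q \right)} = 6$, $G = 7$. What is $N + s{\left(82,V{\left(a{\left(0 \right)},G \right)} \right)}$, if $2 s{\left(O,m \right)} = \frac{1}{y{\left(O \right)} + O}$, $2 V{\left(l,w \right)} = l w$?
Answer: $\frac{2208651581}{166} \approx 1.3305 \cdot 10^{7}$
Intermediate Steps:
$a{\left(Q \right)} = - \frac{3}{4}$ ($a{\left(Q \right)} = \left(- \frac{1}{8}\right) 6 = - \frac{3}{4}$)
$y{\left(F \right)} = 1$
$V{\left(l,w \right)} = \frac{l w}{2}$
$s{\left(O,m \right)} = \frac{1}{2 \left(1 + O\right)}$
$N = 13305130$ ($N = 11134 \cdot 1195 = 13305130$)
$N + s{\left(82,V{\left(a{\left(0 \right)},G \right)} \right)} = 13305130 + \frac{1}{2 \left(1 + 82\right)} = 13305130 + \frac{1}{2 \cdot 83} = 13305130 + \frac{1}{2} \cdot \frac{1}{83} = 13305130 + \frac{1}{166} = \frac{2208651581}{166}$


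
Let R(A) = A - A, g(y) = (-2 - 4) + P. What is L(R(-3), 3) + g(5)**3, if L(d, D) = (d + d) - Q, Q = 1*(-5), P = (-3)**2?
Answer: 32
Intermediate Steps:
P = 9
g(y) = 3 (g(y) = (-2 - 4) + 9 = -6 + 9 = 3)
Q = -5
R(A) = 0
L(d, D) = 5 + 2*d (L(d, D) = (d + d) - 1*(-5) = 2*d + 5 = 5 + 2*d)
L(R(-3), 3) + g(5)**3 = (5 + 2*0) + 3**3 = (5 + 0) + 27 = 5 + 27 = 32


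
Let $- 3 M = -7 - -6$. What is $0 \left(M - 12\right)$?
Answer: $0$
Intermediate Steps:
$M = \frac{1}{3}$ ($M = - \frac{-7 - -6}{3} = - \frac{-7 + 6}{3} = \left(- \frac{1}{3}\right) \left(-1\right) = \frac{1}{3} \approx 0.33333$)
$0 \left(M - 12\right) = 0 \left(\frac{1}{3} - 12\right) = 0 \left(- \frac{35}{3}\right) = 0$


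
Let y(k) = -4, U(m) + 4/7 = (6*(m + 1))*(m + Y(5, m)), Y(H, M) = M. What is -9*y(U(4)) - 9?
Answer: 27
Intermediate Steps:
U(m) = -4/7 + 2*m*(6 + 6*m) (U(m) = -4/7 + (6*(m + 1))*(m + m) = -4/7 + (6*(1 + m))*(2*m) = -4/7 + (6 + 6*m)*(2*m) = -4/7 + 2*m*(6 + 6*m))
-9*y(U(4)) - 9 = -9*(-4) - 9 = 36 - 9 = 27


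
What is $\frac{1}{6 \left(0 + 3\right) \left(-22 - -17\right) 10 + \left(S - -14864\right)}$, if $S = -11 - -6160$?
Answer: $\frac{1}{20113} \approx 4.9719 \cdot 10^{-5}$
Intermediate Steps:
$S = 6149$ ($S = -11 + 6160 = 6149$)
$\frac{1}{6 \left(0 + 3\right) \left(-22 - -17\right) 10 + \left(S - -14864\right)} = \frac{1}{6 \left(0 + 3\right) \left(-22 - -17\right) 10 + \left(6149 - -14864\right)} = \frac{1}{6 \cdot 3 \left(-22 + 17\right) 10 + \left(6149 + 14864\right)} = \frac{1}{18 \left(-5\right) 10 + 21013} = \frac{1}{\left(-90\right) 10 + 21013} = \frac{1}{-900 + 21013} = \frac{1}{20113}$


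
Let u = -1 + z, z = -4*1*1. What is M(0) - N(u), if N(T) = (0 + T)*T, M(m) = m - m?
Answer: -25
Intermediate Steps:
M(m) = 0
z = -4 (z = -4*1 = -4)
u = -5 (u = -1 - 4 = -5)
N(T) = T**2 (N(T) = T*T = T**2)
M(0) - N(u) = 0 - 1*(-5)**2 = 0 - 1*25 = 0 - 25 = -25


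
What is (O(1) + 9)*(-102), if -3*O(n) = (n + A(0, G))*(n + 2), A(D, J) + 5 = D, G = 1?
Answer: -1326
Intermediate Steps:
A(D, J) = -5 + D
O(n) = -(-5 + n)*(2 + n)/3 (O(n) = -(n + (-5 + 0))*(n + 2)/3 = -(n - 5)*(2 + n)/3 = -(-5 + n)*(2 + n)/3)
(O(1) + 9)*(-102) = ((10/3 + 1 - ⅓*1²) + 9)*(-102) = ((10/3 + 1 - ⅓*1) + 9)*(-102) = ((10/3 + 1 - ⅓) + 9)*(-102) = (4 + 9)*(-102) = 13*(-102) = -1326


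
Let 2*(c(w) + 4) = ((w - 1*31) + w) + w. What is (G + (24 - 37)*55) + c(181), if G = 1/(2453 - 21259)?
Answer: -8707179/18806 ≈ -463.00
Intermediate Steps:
G = -1/18806 (G = 1/(-18806) = -1/18806 ≈ -5.3175e-5)
c(w) = -39/2 + 3*w/2 (c(w) = -4 + (((w - 1*31) + w) + w)/2 = -4 + (((w - 31) + w) + w)/2 = -4 + (((-31 + w) + w) + w)/2 = -4 + ((-31 + 2*w) + w)/2 = -4 + (-31 + 3*w)/2 = -4 + (-31/2 + 3*w/2) = -39/2 + 3*w/2)
(G + (24 - 37)*55) + c(181) = (-1/18806 + (24 - 37)*55) + (-39/2 + (3/2)*181) = (-1/18806 - 13*55) + (-39/2 + 543/2) = (-1/18806 - 715) + 252 = -13446291/18806 + 252 = -8707179/18806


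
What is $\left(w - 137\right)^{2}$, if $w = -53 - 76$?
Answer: $70756$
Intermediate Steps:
$w = -129$
$\left(w - 137\right)^{2} = \left(-129 - 137\right)^{2} = \left(-266\right)^{2} = 70756$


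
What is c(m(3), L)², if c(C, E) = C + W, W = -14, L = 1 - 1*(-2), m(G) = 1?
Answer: 169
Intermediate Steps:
L = 3 (L = 1 + 2 = 3)
c(C, E) = -14 + C (c(C, E) = C - 14 = -14 + C)
c(m(3), L)² = (-14 + 1)² = (-13)² = 169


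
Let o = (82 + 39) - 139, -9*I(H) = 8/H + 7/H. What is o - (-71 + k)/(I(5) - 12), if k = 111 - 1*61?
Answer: -729/37 ≈ -19.703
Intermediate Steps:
k = 50 (k = 111 - 61 = 50)
I(H) = -5/(3*H) (I(H) = -(8/H + 7/H)/9 = -5/(3*H))
o = -18 (o = 121 - 139 = -18)
o - (-71 + k)/(I(5) - 12) = -18 - (-71 + 50)/(-5/3/5 - 12) = -18 - (-21)/(-5/3*1/5 - 12) = -18 - (-21)/(-1/3 - 12) = -18 - (-21)/(-37/3) = -18 - (-21)*(-3)/37 = -18 - 1*63/37 = -18 - 63/37 = -729/37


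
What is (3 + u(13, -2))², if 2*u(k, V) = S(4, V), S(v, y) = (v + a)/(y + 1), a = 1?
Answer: ¼ ≈ 0.25000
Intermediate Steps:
S(v, y) = (1 + v)/(1 + y) (S(v, y) = (v + 1)/(y + 1) = (1 + v)/(1 + y))
u(k, V) = 5/(2*(1 + V)) (u(k, V) = ((1 + 4)/(1 + V))/2 = (5/(1 + V))/2 = 5/(2*(1 + V)))
(3 + u(13, -2))² = (3 + 5/(2*(1 - 2)))² = (3 + (5/2)/(-1))² = (3 + (5/2)*(-1))² = (3 - 5/2)² = (½)² = ¼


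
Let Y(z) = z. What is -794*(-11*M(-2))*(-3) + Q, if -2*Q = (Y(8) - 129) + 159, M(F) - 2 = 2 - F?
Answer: -157231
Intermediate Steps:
M(F) = 4 - F (M(F) = 2 + (2 - F) = 4 - F)
Q = -19 (Q = -((8 - 129) + 159)/2 = -(-121 + 159)/2 = -1/2*38 = -19)
-794*(-11*M(-2))*(-3) + Q = -794*(-11*(4 - 1*(-2)))*(-3) - 19 = -794*(-11*(4 + 2))*(-3) - 19 = -794*(-11*6)*(-3) - 19 = -(-52404)*(-3) - 19 = -794*198 - 19 = -157212 - 19 = -157231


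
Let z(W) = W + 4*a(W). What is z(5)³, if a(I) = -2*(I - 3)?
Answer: -1331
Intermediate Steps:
a(I) = 6 - 2*I (a(I) = -2*(-3 + I) = 6 - 2*I)
z(W) = 24 - 7*W (z(W) = W + 4*(6 - 2*W) = W + (24 - 8*W) = 24 - 7*W)
z(5)³ = (24 - 7*5)³ = (24 - 35)³ = (-11)³ = -1331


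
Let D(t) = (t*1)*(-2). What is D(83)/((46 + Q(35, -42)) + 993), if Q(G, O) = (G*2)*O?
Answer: 166/1901 ≈ 0.087322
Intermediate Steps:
Q(G, O) = 2*G*O (Q(G, O) = (2*G)*O = 2*G*O)
D(t) = -2*t (D(t) = t*(-2) = -2*t)
D(83)/((46 + Q(35, -42)) + 993) = (-2*83)/((46 + 2*35*(-42)) + 993) = -166/((46 - 2940) + 993) = -166/(-2894 + 993) = -166/(-1901) = -166*(-1/1901) = 166/1901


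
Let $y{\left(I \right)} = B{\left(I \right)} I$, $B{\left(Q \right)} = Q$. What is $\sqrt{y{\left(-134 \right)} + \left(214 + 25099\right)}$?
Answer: $\sqrt{43269} \approx 208.01$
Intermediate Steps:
$y{\left(I \right)} = I^{2}$ ($y{\left(I \right)} = I I = I^{2}$)
$\sqrt{y{\left(-134 \right)} + \left(214 + 25099\right)} = \sqrt{\left(-134\right)^{2} + \left(214 + 25099\right)} = \sqrt{17956 + 25313} = \sqrt{43269}$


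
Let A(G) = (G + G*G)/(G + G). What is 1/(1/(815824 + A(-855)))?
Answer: 815397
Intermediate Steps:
A(G) = (G + G²)/(2*G) (A(G) = (G + G²)/((2*G)) = (G + G²)*(1/(2*G)) = (G + G²)/(2*G))
1/(1/(815824 + A(-855))) = 1/(1/(815824 + (½ + (½)*(-855)))) = 1/(1/(815824 + (½ - 855/2))) = 1/(1/(815824 - 427)) = 1/(1/815397) = 815397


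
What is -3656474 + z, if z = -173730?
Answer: -3830204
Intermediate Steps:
-3656474 + z = -3656474 - 173730 = -3830204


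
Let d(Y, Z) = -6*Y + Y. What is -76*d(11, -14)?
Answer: 4180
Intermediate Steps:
d(Y, Z) = -5*Y
-76*d(11, -14) = -(-380)*11 = -76*(-55) = 4180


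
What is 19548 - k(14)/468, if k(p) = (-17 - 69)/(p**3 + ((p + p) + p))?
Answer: 12743810395/651924 ≈ 19548.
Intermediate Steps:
k(p) = -86/(p**3 + 3*p) (k(p) = -86/(p**3 + (2*p + p)) = -86/(p**3 + 3*p))
19548 - k(14)/468 = 19548 - (-86/(14*(3 + 14**2)))/468 = 19548 - (-86*1/14/(3 + 196))/468 = 19548 - (-86*1/14/199)/468 = 19548 - (-86*1/14*1/199)/468 = 19548 - (-43)/(1393*468) = 19548 - 1*(-43/651924) = 19548 + 43/651924 = 12743810395/651924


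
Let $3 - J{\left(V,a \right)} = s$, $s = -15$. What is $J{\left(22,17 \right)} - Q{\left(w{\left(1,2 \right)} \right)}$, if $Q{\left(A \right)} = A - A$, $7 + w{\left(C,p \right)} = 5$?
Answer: $18$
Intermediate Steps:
$w{\left(C,p \right)} = -2$ ($w{\left(C,p \right)} = -7 + 5 = -2$)
$Q{\left(A \right)} = 0$
$J{\left(V,a \right)} = 18$ ($J{\left(V,a \right)} = 3 - -15 = 3 + 15 = 18$)
$J{\left(22,17 \right)} - Q{\left(w{\left(1,2 \right)} \right)} = 18 - 0 = 18 + 0 = 18$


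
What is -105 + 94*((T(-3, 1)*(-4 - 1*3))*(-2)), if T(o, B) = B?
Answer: 1211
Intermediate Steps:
-105 + 94*((T(-3, 1)*(-4 - 1*3))*(-2)) = -105 + 94*((1*(-4 - 1*3))*(-2)) = -105 + 94*((1*(-4 - 3))*(-2)) = -105 + 94*((1*(-7))*(-2)) = -105 + 94*(-7*(-2)) = -105 + 94*14 = -105 + 1316 = 1211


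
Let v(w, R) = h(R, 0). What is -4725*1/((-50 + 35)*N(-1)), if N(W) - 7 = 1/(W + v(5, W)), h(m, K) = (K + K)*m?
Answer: 105/2 ≈ 52.500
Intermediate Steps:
h(m, K) = 2*K*m (h(m, K) = (2*K)*m = 2*K*m)
v(w, R) = 0 (v(w, R) = 2*0*R = 0)
N(W) = 7 + 1/W (N(W) = 7 + 1/(W + 0) = 7 + 1/W)
-4725*1/((-50 + 35)*N(-1)) = -4725*1/((-50 + 35)*(7 + 1/(-1))) = -4725*(-1/(15*(7 - 1))) = -4725/(6*(-15)) = -4725/(-90) = -4725*(-1/90) = 105/2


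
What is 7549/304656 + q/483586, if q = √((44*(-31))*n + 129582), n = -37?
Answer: 7549/304656 + 5*√7202/483586 ≈ 0.025656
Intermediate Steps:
q = 5*√7202 (q = √((44*(-31))*(-37) + 129582) = √(-1364*(-37) + 129582) = √(50468 + 129582) = √180050 = 5*√7202 ≈ 424.32)
7549/304656 + q/483586 = 7549/304656 + (5*√7202)/483586 = 7549*(1/304656) + (5*√7202)*(1/483586) = 7549/304656 + 5*√7202/483586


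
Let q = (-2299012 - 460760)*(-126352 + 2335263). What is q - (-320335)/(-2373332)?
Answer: -14468047200359029279/2373332 ≈ -6.0961e+12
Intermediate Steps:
q = -6096090728292 (q = -2759772*2208911 = -6096090728292)
q - (-320335)/(-2373332) = -6096090728292 - (-320335)/(-2373332) = -6096090728292 - (-320335)*(-1)/2373332 = -6096090728292 - 1*320335/2373332 = -6096090728292 - 320335/2373332 = -14468047200359029279/2373332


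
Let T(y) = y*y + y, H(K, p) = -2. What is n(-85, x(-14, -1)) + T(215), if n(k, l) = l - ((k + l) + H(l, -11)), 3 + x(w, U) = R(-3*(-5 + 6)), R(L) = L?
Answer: 46527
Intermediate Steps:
T(y) = y + y² (T(y) = y² + y = y + y²)
x(w, U) = -6 (x(w, U) = -3 - 3*(-5 + 6) = -3 - 3*1 = -3 - 3 = -6)
n(k, l) = 2 - k (n(k, l) = l - ((k + l) - 2) = l - (-2 + k + l) = l + (2 - k - l) = 2 - k)
n(-85, x(-14, -1)) + T(215) = (2 - 1*(-85)) + 215*(1 + 215) = (2 + 85) + 215*216 = 87 + 46440 = 46527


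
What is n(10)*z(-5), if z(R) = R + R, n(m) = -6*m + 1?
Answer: 590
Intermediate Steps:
n(m) = 1 - 6*m
z(R) = 2*R
n(10)*z(-5) = (1 - 6*10)*(2*(-5)) = (1 - 60)*(-10) = -59*(-10) = 590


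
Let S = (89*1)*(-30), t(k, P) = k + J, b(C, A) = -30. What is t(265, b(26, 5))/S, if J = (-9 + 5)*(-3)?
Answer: -277/2670 ≈ -0.10375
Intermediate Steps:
J = 12 (J = -4*(-3) = 12)
t(k, P) = 12 + k (t(k, P) = k + 12 = 12 + k)
S = -2670 (S = 89*(-30) = -2670)
t(265, b(26, 5))/S = (12 + 265)/(-2670) = 277*(-1/2670) = -277/2670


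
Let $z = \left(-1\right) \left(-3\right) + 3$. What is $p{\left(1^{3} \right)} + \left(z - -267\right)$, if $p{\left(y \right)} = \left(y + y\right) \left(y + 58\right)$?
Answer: $391$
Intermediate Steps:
$z = 6$ ($z = 3 + 3 = 6$)
$p{\left(y \right)} = 2 y \left(58 + y\right)$
$p{\left(1^{3} \right)} + \left(z - -267\right) = 2 \cdot 1^{3} \left(58 + 1^{3}\right) + \left(6 - -267\right) = 2 \cdot 1 \left(58 + 1\right) + \left(6 + 267\right) = 2 \cdot 1 \cdot 59 + 273 = 118 + 273 = 391$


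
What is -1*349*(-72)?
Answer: 25128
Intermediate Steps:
-1*349*(-72) = -349*(-72) = 25128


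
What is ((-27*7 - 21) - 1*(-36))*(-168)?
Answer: 29232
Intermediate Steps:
((-27*7 - 21) - 1*(-36))*(-168) = ((-189 - 21) + 36)*(-168) = (-210 + 36)*(-168) = -174*(-168) = 29232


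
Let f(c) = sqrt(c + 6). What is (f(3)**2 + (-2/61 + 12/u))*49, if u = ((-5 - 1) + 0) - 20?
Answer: 330505/793 ≈ 416.78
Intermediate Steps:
u = -26 (u = (-6 + 0) - 20 = -6 - 20 = -26)
f(c) = sqrt(6 + c)
(f(3)**2 + (-2/61 + 12/u))*49 = ((sqrt(6 + 3))**2 + (-2/61 + 12/(-26)))*49 = ((sqrt(9))**2 + (-2*1/61 + 12*(-1/26)))*49 = (3**2 + (-2/61 - 6/13))*49 = (9 - 392/793)*49 = (6745/793)*49 = 330505/793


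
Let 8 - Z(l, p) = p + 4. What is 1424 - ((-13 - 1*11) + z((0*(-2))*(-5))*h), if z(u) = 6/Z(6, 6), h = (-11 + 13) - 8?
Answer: 1430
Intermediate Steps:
h = -6 (h = 2 - 8 = -6)
Z(l, p) = 4 - p (Z(l, p) = 8 - (p + 4) = 8 - (4 + p) = 8 + (-4 - p) = 4 - p)
z(u) = -3 (z(u) = 6/(4 - 1*6) = 6/(4 - 6) = 6/(-2) = 6*(-1/2) = -3)
1424 - ((-13 - 1*11) + z((0*(-2))*(-5))*h) = 1424 - ((-13 - 1*11) - 3*(-6)) = 1424 - ((-13 - 11) + 18) = 1424 - (-24 + 18) = 1424 - 1*(-6) = 1424 + 6 = 1430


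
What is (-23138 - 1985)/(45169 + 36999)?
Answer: -25123/82168 ≈ -0.30575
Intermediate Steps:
(-23138 - 1985)/(45169 + 36999) = -25123/82168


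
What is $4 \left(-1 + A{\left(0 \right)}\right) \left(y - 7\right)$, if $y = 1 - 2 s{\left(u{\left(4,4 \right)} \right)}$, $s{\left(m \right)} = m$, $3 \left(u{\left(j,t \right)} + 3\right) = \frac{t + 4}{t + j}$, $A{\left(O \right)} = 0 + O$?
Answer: $\frac{8}{3} \approx 2.6667$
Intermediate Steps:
$A{\left(O \right)} = O$
$u{\left(j,t \right)} = -3 + \frac{4 + t}{3 \left(j + t\right)}$ ($u{\left(j,t \right)} = -3 + \frac{\left(t + 4\right) \frac{1}{t + j}}{3} = -3 + \frac{\left(4 + t\right) \frac{1}{j + t}}{3} = -3 + \frac{\frac{1}{j + t} \left(4 + t\right)}{3} = -3 + \frac{4 + t}{3 \left(j + t\right)}$)
$y = \frac{19}{3}$ ($y = 1 - 2 \frac{4 - 36 - 32}{3 \left(4 + 4\right)} = 1 - 2 \frac{4 - 36 - 32}{3 \cdot 8} = 1 - 2 \cdot \frac{1}{3} \cdot \frac{1}{8} \left(-64\right) = 1 - - \frac{16}{3} = 1 + \frac{16}{3} = \frac{19}{3} \approx 6.3333$)
$4 \left(-1 + A{\left(0 \right)}\right) \left(y - 7\right) = 4 \left(-1 + 0\right) \left(\frac{19}{3} - 7\right) = 4 \left(-1\right) \left(- \frac{2}{3}\right) = \left(-4\right) \left(- \frac{2}{3}\right) = \frac{8}{3}$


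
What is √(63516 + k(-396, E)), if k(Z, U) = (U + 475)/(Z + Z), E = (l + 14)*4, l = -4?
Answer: √1106691454/132 ≈ 252.02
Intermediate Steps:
E = 40 (E = (-4 + 14)*4 = 10*4 = 40)
k(Z, U) = (475 + U)/(2*Z) (k(Z, U) = (475 + U)/((2*Z)) = (475 + U)*(1/(2*Z)) = (475 + U)/(2*Z))
√(63516 + k(-396, E)) = √(63516 + (½)*(475 + 40)/(-396)) = √(63516 + (½)*(-1/396)*515) = √(63516 - 515/792) = √(50304157/792) = √1106691454/132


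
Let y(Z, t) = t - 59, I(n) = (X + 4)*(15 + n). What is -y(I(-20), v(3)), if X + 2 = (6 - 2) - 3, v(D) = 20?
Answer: 39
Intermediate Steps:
X = -1 (X = -2 + ((6 - 2) - 3) = -2 + (4 - 3) = -2 + 1 = -1)
I(n) = 45 + 3*n (I(n) = (-1 + 4)*(15 + n) = 3*(15 + n) = 45 + 3*n)
y(Z, t) = -59 + t
-y(I(-20), v(3)) = -(-59 + 20) = -1*(-39) = 39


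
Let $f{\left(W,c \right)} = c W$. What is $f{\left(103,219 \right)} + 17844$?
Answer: $40401$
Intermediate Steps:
$f{\left(W,c \right)} = W c$
$f{\left(103,219 \right)} + 17844 = 103 \cdot 219 + 17844 = 22557 + 17844 = 40401$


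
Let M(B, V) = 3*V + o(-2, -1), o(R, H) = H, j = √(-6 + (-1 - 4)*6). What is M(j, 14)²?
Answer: 1681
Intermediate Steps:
j = 6*I (j = √(-6 - 5*6) = √(-6 - 30) = √(-36) = 6*I ≈ 6.0*I)
M(B, V) = -1 + 3*V (M(B, V) = 3*V - 1 = -1 + 3*V)
M(j, 14)² = (-1 + 3*14)² = (-1 + 42)² = 41² = 1681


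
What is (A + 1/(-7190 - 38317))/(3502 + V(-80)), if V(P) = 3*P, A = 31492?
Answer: 1433106443/148443834 ≈ 9.6542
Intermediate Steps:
(A + 1/(-7190 - 38317))/(3502 + V(-80)) = (31492 + 1/(-7190 - 38317))/(3502 + 3*(-80)) = (31492 + 1/(-45507))/(3502 - 240) = (31492 - 1/45507)/3262 = (1433106443/45507)*(1/3262) = 1433106443/148443834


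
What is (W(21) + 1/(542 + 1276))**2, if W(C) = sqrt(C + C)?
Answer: 138815209/3305124 + sqrt(42)/909 ≈ 42.007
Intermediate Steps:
W(C) = sqrt(2)*sqrt(C) (W(C) = sqrt(2*C) = sqrt(2)*sqrt(C))
(W(21) + 1/(542 + 1276))**2 = (sqrt(2)*sqrt(21) + 1/(542 + 1276))**2 = (sqrt(42) + 1/1818)**2 = (1/1818 + sqrt(42))**2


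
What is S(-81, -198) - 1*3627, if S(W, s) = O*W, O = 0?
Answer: -3627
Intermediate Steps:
S(W, s) = 0 (S(W, s) = 0*W = 0)
S(-81, -198) - 1*3627 = 0 - 1*3627 = 0 - 3627 = -3627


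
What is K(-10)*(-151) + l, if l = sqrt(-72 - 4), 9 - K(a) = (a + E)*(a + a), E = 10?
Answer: -1359 + 2*I*sqrt(19) ≈ -1359.0 + 8.7178*I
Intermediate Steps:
K(a) = 9 - 2*a*(10 + a) (K(a) = 9 - (a + 10)*(a + a) = 9 - (10 + a)*2*a = 9 - 2*a*(10 + a))
l = 2*I*sqrt(19) (l = sqrt(-76) = 2*I*sqrt(19) ≈ 8.7178*I)
K(-10)*(-151) + l = (9 - 20*(-10) - 2*(-10)**2)*(-151) + 2*I*sqrt(19) = (9 + 200 - 2*100)*(-151) + 2*I*sqrt(19) = (9 + 200 - 200)*(-151) + 2*I*sqrt(19) = 9*(-151) + 2*I*sqrt(19) = -1359 + 2*I*sqrt(19)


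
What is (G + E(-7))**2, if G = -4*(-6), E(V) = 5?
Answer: 841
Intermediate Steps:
G = 24
(G + E(-7))**2 = (24 + 5)**2 = 29**2 = 841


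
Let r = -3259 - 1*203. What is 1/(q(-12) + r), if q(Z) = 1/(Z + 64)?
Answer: -52/180023 ≈ -0.00028885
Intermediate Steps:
r = -3462 (r = -3259 - 203 = -3462)
q(Z) = 1/(64 + Z)
1/(q(-12) + r) = 1/(1/(64 - 12) - 3462) = 1/(1/52 - 3462) = 1/(-180023/52) = -52/180023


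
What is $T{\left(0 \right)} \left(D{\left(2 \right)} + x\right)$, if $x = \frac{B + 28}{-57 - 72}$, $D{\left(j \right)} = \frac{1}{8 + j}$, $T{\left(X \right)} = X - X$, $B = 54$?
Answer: $0$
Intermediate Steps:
$T{\left(X \right)} = 0$
$x = - \frac{82}{129}$ ($x = \frac{54 + 28}{-57 - 72} = \frac{82}{-129} = 82 \left(- \frac{1}{129}\right) = - \frac{82}{129} \approx -0.63566$)
$T{\left(0 \right)} \left(D{\left(2 \right)} + x\right) = 0 \left(\frac{1}{8 + 2} - \frac{82}{129}\right) = 0 \left(\frac{1}{10} - \frac{82}{129}\right) = 0 \left(- \frac{691}{1290}\right) = 0$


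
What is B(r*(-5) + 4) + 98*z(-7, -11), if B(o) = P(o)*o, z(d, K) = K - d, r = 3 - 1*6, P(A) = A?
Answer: -31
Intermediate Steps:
r = -3 (r = 3 - 6 = -3)
B(o) = o**2 (B(o) = o*o = o**2)
B(r*(-5) + 4) + 98*z(-7, -11) = (-3*(-5) + 4)**2 + 98*(-11 - 1*(-7)) = (15 + 4)**2 + 98*(-11 + 7) = 19**2 + 98*(-4) = 361 - 392 = -31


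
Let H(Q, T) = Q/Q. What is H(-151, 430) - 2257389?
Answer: -2257388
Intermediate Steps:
H(Q, T) = 1
H(-151, 430) - 2257389 = 1 - 2257389 = -2257388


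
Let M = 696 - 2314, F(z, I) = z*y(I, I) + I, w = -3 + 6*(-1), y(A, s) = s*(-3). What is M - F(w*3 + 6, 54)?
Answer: -5074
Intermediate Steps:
y(A, s) = -3*s
w = -9 (w = -3 - 6 = -9)
F(z, I) = I - 3*I*z (F(z, I) = z*(-3*I) + I = -3*I*z + I = I - 3*I*z)
M = -1618
M - F(w*3 + 6, 54) = -1618 - 54*(1 - 3*(-9*3 + 6)) = -1618 - 54*(1 - 3*(-27 + 6)) = -1618 - 54*(1 - 3*(-21)) = -1618 - 54*(1 + 63) = -1618 - 54*64 = -1618 - 1*3456 = -1618 - 3456 = -5074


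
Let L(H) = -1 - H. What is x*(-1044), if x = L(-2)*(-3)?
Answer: 3132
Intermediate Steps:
x = -3 (x = (-1 - 1*(-2))*(-3) = (-1 + 2)*(-3) = 1*(-3) = -3)
x*(-1044) = -3*(-1044) = 3132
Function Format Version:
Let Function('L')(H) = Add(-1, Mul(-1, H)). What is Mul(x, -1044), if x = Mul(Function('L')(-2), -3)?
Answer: 3132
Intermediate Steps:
x = -3 (x = Mul(Add(-1, Mul(-1, -2)), -3) = Mul(Add(-1, 2), -3) = Mul(1, -3) = -3)
Mul(x, -1044) = Mul(-3, -1044) = 3132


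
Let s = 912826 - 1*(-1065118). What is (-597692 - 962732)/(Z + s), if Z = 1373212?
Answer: -390106/837789 ≈ -0.46564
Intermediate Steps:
s = 1977944 (s = 912826 + 1065118 = 1977944)
(-597692 - 962732)/(Z + s) = (-597692 - 962732)/(1373212 + 1977944) = -1560424/3351156 = -1560424*1/3351156 = -390106/837789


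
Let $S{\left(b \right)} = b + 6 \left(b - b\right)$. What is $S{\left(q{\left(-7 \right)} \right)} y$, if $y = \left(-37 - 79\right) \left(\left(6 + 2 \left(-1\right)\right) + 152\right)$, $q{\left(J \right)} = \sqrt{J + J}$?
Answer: $- 18096 i \sqrt{14} \approx - 67709.0 i$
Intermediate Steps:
$q{\left(J \right)} = \sqrt{2} \sqrt{J}$ ($q{\left(J \right)} = \sqrt{2 J} = \sqrt{2} \sqrt{J}$)
$S{\left(b \right)} = b$ ($S{\left(b \right)} = b + 6 \cdot 0 = b + 0 = b$)
$y = -18096$ ($y = - 116 \left(\left(6 - 2\right) + 152\right) = - 116 \left(4 + 152\right) = \left(-116\right) 156 = -18096$)
$S{\left(q{\left(-7 \right)} \right)} y = \sqrt{2} \sqrt{-7} \left(-18096\right) = \sqrt{2} i \sqrt{7} \left(-18096\right) = i \sqrt{14} \left(-18096\right) = - 18096 i \sqrt{14}$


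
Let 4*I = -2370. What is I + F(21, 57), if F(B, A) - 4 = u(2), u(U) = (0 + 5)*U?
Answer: -1157/2 ≈ -578.50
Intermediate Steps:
I = -1185/2 (I = (1/4)*(-2370) = -1185/2 ≈ -592.50)
u(U) = 5*U
F(B, A) = 14 (F(B, A) = 4 + 5*2 = 4 + 10 = 14)
I + F(21, 57) = -1185/2 + 14 = -1157/2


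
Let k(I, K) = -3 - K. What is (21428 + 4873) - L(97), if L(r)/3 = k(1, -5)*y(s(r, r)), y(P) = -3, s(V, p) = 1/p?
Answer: 26319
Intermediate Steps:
L(r) = -18 (L(r) = 3*((-3 - 1*(-5))*(-3)) = 3*((-3 + 5)*(-3)) = 3*(2*(-3)) = 3*(-6) = -18)
(21428 + 4873) - L(97) = (21428 + 4873) - 1*(-18) = 26301 + 18 = 26319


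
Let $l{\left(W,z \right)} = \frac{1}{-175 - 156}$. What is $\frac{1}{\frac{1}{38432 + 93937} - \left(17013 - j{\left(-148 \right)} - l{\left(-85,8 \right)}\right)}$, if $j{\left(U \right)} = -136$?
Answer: $- \frac{43814139}{751368801749} \approx -5.8312 \cdot 10^{-5}$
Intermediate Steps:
$l{\left(W,z \right)} = - \frac{1}{331}$ ($l{\left(W,z \right)} = \frac{1}{-331} = - \frac{1}{331}$)
$\frac{1}{\frac{1}{38432 + 93937} - \left(17013 - j{\left(-148 \right)} - l{\left(-85,8 \right)}\right)} = \frac{1}{\frac{1}{38432 + 93937} - \frac{5676320}{331}} = \frac{1}{\frac{1}{132369} - \frac{5676320}{331}} = \frac{1}{- \frac{751368801749}{43814139}} = - \frac{43814139}{751368801749}$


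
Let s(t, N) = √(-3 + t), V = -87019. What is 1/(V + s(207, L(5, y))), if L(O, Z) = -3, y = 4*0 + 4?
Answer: -87019/7572306157 - 2*√51/7572306157 ≈ -1.1494e-5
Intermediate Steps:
y = 4 (y = 0 + 4 = 4)
1/(V + s(207, L(5, y))) = 1/(-87019 + √(-3 + 207)) = 1/(-87019 + √204) = 1/(-87019 + 2*√51)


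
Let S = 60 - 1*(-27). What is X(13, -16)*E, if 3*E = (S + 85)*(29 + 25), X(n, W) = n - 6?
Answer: 21672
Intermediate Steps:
S = 87 (S = 60 + 27 = 87)
X(n, W) = -6 + n
E = 3096 (E = ((87 + 85)*(29 + 25))/3 = (172*54)/3 = (⅓)*9288 = 3096)
X(13, -16)*E = (-6 + 13)*3096 = 7*3096 = 21672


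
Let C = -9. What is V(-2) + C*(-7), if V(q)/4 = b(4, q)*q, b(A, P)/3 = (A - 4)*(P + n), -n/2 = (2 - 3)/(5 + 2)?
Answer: 63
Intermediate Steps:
n = 2/7 (n = -2*(2 - 3)/(5 + 2) = -(-2)/7 = -2*(-⅐) = 2/7 ≈ 0.28571)
b(A, P) = 3*(-4 + A)*(2/7 + P) (b(A, P) = 3*((A - 4)*(P + 2/7)) = 3*((-4 + A)*(2/7 + P)) = 3*(-4 + A)*(2/7 + P))
V(q) = 0 (V(q) = 4*((-24/7 - 12*q + (6/7)*4 + 3*4*q)*q) = 4*((-24/7 - 12*q + 24/7 + 12*q)*q) = 4*(0*q) = 4*0 = 0)
V(-2) + C*(-7) = 0 - 9*(-7) = 0 + 63 = 63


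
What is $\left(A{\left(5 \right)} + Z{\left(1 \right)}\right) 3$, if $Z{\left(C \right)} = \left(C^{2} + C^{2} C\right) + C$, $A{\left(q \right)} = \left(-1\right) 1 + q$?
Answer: $21$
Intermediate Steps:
$A{\left(q \right)} = -1 + q$
$Z{\left(C \right)} = C + C^{2} + C^{3}$ ($Z{\left(C \right)} = \left(C^{2} + C^{3}\right) + C = C + C^{2} + C^{3}$)
$\left(A{\left(5 \right)} + Z{\left(1 \right)}\right) 3 = \left(\left(-1 + 5\right) + 1 \left(1 + 1 + 1^{2}\right)\right) 3 = \left(4 + 1 \left(1 + 1 + 1\right)\right) 3 = \left(4 + 1 \cdot 3\right) 3 = \left(4 + 3\right) 3 = 7 \cdot 3 = 21$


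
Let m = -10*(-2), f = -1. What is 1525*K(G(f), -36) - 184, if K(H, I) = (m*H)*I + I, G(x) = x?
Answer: 1042916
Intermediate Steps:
m = 20
K(H, I) = I + 20*H*I (K(H, I) = (20*H)*I + I = 20*H*I + I = I + 20*H*I)
1525*K(G(f), -36) - 184 = 1525*(-36*(1 + 20*(-1))) - 184 = 1525*(-36*(1 - 20)) - 184 = 1525*(-36*(-19)) - 184 = 1525*684 - 184 = 1043100 - 184 = 1042916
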